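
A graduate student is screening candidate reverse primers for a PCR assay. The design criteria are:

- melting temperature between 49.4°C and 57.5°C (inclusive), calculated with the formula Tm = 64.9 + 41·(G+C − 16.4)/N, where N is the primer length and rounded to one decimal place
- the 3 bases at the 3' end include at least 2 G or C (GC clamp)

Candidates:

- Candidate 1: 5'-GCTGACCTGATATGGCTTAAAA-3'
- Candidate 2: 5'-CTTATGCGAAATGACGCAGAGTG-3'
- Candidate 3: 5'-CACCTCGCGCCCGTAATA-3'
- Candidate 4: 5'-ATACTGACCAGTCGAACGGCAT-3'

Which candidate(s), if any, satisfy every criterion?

Candidate 1 (22 nt, A=7 T=6 G=5 C=4): Tm = 64.9 + 41·(9 − 16.4)/22 = 51.1°C ✓; 3' end AAA has 0 G/C, need ≥2 ✗ — fails.
Candidate 2 (23 nt, A=7 T=5 G=7 C=4): Tm = 64.9 + 41·(11 − 16.4)/23 = 55.3°C ✓; 3' end GTG has 2 G/C ✓ — passes.
Candidate 3 (18 nt, A=4 T=3 G=3 C=8): Tm = 64.9 + 41·(11 − 16.4)/18 = 52.6°C ✓; 3' end ATA has 0 G/C, need ≥2 ✗ — fails.
Candidate 4 (22 nt, A=7 T=4 G=5 C=6): Tm = 64.9 + 41·(11 − 16.4)/22 = 54.8°C ✓; 3' end CAT has 1 G/C, need ≥2 ✗ — fails.

Candidate 2 only.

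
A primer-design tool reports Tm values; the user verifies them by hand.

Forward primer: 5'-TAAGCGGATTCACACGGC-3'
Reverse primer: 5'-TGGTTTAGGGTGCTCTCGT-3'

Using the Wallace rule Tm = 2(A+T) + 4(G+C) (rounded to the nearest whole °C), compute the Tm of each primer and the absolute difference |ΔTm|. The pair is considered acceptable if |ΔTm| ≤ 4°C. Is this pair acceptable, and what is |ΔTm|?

Forward: A=5 T=3 G=5 C=5 → Tm = 2·8 + 4·10 = 56°C.
Reverse: A=1 T=8 G=7 C=3 → Tm = 2·9 + 4·10 = 58°C.
|ΔTm| = |56 − 58| = 2°C, ≤ 4°C.

|ΔTm| = 2°C; the pair is acceptable.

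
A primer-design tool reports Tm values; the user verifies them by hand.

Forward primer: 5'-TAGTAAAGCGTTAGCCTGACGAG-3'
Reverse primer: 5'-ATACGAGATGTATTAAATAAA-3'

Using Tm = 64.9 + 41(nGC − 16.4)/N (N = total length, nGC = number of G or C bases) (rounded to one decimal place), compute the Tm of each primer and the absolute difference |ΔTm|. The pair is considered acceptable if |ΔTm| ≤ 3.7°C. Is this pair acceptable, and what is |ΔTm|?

|ΔTm| = 14.6°C; the pair is not acceptable.

Forward: G+C = 11, N = 23 → Tm = 64.9 + 41·(11 − 16.4)/23 = 55.3°C.
Reverse: G+C = 4, N = 21 → Tm = 64.9 + 41·(4 − 16.4)/21 = 40.7°C.
|ΔTm| = |55.3 − 40.7| = 14.6°C, > 3.7°C.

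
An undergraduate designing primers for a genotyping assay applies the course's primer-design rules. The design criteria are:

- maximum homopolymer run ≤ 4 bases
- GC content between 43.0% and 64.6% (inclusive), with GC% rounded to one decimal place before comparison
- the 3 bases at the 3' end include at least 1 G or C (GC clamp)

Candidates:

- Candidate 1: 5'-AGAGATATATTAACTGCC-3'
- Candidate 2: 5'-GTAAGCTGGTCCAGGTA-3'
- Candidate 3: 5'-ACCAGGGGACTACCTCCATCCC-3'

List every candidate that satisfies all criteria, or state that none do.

Candidate 2 and Candidate 3.

Candidate 1 (18 nt, A=7 T=5 G=3 C=3): longest run = 2 ✓; GC 6/18 = 33.3%, outside 43.0–64.6% ✗; 3' end GCC has 3 G/C ✓ — fails.
Candidate 2 (17 nt, A=4 T=4 G=6 C=3): longest run = 2 ✓; GC 9/17 = 52.9% ✓; 3' end GTA has 1 G/C ✓ — passes.
Candidate 3 (22 nt, A=5 T=3 G=4 C=10): longest run = 4 ✓; GC 14/22 = 63.6% ✓; 3' end CCC has 3 G/C ✓ — passes.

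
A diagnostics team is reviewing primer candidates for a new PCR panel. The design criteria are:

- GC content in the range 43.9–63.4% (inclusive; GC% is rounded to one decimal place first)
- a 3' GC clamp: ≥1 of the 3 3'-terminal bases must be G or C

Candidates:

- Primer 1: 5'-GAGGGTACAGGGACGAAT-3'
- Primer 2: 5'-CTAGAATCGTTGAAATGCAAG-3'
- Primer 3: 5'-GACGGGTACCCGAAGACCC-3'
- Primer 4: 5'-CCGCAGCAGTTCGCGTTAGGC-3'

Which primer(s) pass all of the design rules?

None of the candidates satisfy all criteria.

Primer 1 (18 nt, A=6 T=2 G=8 C=2): GC 10/18 = 55.6% ✓; 3' end AAT has 0 G/C, need ≥1 ✗ — fails.
Primer 2 (21 nt, A=8 T=5 G=5 C=3): GC 8/21 = 38.1%, outside 43.9–63.4% ✗; 3' end AAG has 1 G/C ✓ — fails.
Primer 3 (19 nt, A=5 T=1 G=6 C=7): GC 13/19 = 68.4%, outside 43.9–63.4% ✗; 3' end CCC has 3 G/C ✓ — fails.
Primer 4 (21 nt, A=3 T=4 G=7 C=7): GC 14/21 = 66.7%, outside 43.9–63.4% ✗; 3' end GGC has 3 G/C ✓ — fails.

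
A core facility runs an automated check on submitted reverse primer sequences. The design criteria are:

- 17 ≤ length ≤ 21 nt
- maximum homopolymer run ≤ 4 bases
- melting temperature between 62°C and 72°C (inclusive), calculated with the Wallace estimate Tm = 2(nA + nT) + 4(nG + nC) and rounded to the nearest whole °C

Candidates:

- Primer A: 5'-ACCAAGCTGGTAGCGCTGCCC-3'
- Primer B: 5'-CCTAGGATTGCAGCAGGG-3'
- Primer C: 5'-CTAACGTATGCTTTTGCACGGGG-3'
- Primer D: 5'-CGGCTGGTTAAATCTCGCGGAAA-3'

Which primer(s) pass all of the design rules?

Primer A (21 nt, A=4 T=3 G=6 C=8): length 21 ✓; longest run = 3 ✓; Tm = 2·7 + 4·14 = 70°C ✓ — passes.
Primer B (18 nt, A=4 T=3 G=7 C=4): length 18 ✓; longest run = 3 ✓; Tm = 2·7 + 4·11 = 58°C, outside 62–72°C ✗ — fails.
Primer C (23 nt, A=4 T=7 G=7 C=5): length 23, outside 17–21 ✗; longest run = 4 ✓; Tm = 2·11 + 4·12 = 70°C ✓ — fails.
Primer D (23 nt, A=6 T=5 G=7 C=5): length 23, outside 17–21 ✗; longest run = 3 ✓; Tm = 2·11 + 4·12 = 70°C ✓ — fails.

Primer A only.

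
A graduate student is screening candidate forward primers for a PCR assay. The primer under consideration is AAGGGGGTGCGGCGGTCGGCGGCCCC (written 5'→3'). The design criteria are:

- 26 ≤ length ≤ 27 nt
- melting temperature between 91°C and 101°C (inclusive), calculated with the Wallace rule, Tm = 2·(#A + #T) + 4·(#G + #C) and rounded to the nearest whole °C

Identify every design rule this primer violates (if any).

Meets all criteria.

Base counts: A=2, T=2, G=14, C=8 (length 26).
length: length 26 ✓
Tm: Tm = 2·4 + 4·22 = 96°C ✓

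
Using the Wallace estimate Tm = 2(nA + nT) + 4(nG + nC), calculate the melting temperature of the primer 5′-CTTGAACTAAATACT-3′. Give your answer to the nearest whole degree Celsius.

Base counts: A=6, T=5, G=1, C=3 (length 15).
Tm = 2·(6+5) + 4·(1+3) = 2·11 + 4·4 = 22 + 16 = 38°C.

38°C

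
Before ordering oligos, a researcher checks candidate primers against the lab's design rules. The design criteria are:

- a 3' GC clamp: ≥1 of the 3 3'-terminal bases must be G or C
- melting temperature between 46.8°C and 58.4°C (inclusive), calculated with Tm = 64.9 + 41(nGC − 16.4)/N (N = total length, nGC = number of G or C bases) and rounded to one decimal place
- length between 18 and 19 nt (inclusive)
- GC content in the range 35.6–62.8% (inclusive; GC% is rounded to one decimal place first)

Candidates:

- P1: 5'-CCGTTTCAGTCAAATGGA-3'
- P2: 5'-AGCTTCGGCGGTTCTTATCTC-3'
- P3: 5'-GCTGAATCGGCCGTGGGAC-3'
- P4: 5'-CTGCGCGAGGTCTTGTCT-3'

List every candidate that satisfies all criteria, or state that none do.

P4 only.

P1 (18 nt, A=5 T=5 G=4 C=4): 3' end GGA has 2 G/C ✓; Tm = 64.9 + 41·(8 − 16.4)/18 = 45.8°C, outside 46.8–58.4°C ✗; length 18 ✓; GC 8/18 = 44.4% ✓ — fails.
P2 (21 nt, A=2 T=8 G=5 C=6): 3' end CTC has 2 G/C ✓; Tm = 64.9 + 41·(11 − 16.4)/21 = 54.4°C ✓; length 21, outside 18–19 ✗; GC 11/21 = 52.4% ✓ — fails.
P3 (19 nt, A=3 T=3 G=8 C=5): 3' end GAC has 2 G/C ✓; Tm = 64.9 + 41·(13 − 16.4)/19 = 57.6°C ✓; length 19 ✓; GC 13/19 = 68.4%, outside 35.6–62.8% ✗ — fails.
P4 (18 nt, A=1 T=6 G=6 C=5): 3' end TCT has 1 G/C ✓; Tm = 64.9 + 41·(11 − 16.4)/18 = 52.6°C ✓; length 18 ✓; GC 11/18 = 61.1% ✓ — passes.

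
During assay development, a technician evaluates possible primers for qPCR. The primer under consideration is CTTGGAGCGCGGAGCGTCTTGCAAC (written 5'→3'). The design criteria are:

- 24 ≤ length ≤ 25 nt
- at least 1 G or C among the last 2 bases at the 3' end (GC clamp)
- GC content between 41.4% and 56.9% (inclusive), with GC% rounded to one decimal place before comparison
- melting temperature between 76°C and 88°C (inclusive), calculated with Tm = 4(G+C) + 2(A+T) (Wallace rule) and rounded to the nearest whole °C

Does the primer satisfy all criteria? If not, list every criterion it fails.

Base counts: A=4, T=5, G=9, C=7 (length 25).
length: length 25 ✓
GC clamp: 3' end AC has 1 G/C ✓
GC content: GC 16/25 = 64.0%, outside 41.4–56.9% ✗
Tm: Tm = 2·9 + 4·16 = 82°C ✓

Fails: GC content.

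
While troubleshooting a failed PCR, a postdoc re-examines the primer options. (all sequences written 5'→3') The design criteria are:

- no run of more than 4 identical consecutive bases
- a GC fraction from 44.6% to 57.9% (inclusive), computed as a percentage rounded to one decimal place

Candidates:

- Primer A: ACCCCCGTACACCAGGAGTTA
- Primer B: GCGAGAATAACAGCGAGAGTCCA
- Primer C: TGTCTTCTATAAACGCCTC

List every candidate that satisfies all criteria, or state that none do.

Primer B only.

Primer A (21 nt, A=6 T=3 G=4 C=8): longest run = 5, exceeds 4 ✗; GC 12/21 = 57.1% ✓ — fails.
Primer B (23 nt, A=9 T=2 G=7 C=5): longest run = 2 ✓; GC 12/23 = 52.2% ✓ — passes.
Primer C (19 nt, A=4 T=7 G=2 C=6): longest run = 3 ✓; GC 8/19 = 42.1%, outside 44.6–57.9% ✗ — fails.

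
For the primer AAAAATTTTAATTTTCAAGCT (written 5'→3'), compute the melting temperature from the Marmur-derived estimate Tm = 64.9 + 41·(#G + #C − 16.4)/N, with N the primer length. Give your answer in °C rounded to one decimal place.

38.7°C

Base counts: A=9, T=9, G=1, C=2; G+C = 3, N = 21.
Tm = 64.9 + 41·(3 − 16.4)/21 = 64.9 + -549.40/21 = 38.7°C.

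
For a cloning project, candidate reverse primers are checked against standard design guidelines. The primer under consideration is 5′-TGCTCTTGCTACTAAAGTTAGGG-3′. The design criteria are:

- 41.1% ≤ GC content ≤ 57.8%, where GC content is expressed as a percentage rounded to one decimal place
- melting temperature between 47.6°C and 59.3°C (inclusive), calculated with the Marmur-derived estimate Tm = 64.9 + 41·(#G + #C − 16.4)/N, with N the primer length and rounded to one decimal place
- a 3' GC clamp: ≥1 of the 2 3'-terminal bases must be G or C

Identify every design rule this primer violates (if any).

Base counts: A=5, T=8, G=6, C=4 (length 23).
GC content: GC 10/23 = 43.5% ✓
Tm: Tm = 64.9 + 41·(10 − 16.4)/23 = 53.5°C ✓
GC clamp: 3' end GG has 2 G/C ✓

Meets all criteria.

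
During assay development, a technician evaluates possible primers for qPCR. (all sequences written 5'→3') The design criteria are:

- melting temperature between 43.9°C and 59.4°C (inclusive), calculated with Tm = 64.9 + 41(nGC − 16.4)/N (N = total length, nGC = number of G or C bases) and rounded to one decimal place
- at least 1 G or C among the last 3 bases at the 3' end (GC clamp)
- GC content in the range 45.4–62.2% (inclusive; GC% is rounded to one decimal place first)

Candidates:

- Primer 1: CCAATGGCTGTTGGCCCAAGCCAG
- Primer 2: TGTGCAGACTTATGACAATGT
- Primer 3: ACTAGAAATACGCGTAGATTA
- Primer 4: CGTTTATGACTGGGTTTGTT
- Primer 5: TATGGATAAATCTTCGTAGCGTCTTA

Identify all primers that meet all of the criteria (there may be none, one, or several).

None of the candidates satisfy all criteria.

Primer 1 (24 nt, A=5 T=4 G=7 C=8): Tm = 64.9 + 41·(15 − 16.4)/24 = 62.5°C, outside 43.9–59.4°C ✗; 3' end CAG has 2 G/C ✓; GC 15/24 = 62.5%, outside 45.4–62.2% ✗ — fails.
Primer 2 (21 nt, A=6 T=7 G=5 C=3): Tm = 64.9 + 41·(8 − 16.4)/21 = 48.5°C ✓; 3' end TGT has 1 G/C ✓; GC 8/21 = 38.1%, outside 45.4–62.2% ✗ — fails.
Primer 3 (21 nt, A=9 T=5 G=4 C=3): Tm = 64.9 + 41·(7 − 16.4)/21 = 46.5°C ✓; 3' end TTA has 0 G/C, need ≥1 ✗; GC 7/21 = 33.3%, outside 45.4–62.2% ✗ — fails.
Primer 4 (20 nt, A=2 T=10 G=6 C=2): Tm = 64.9 + 41·(8 − 16.4)/20 = 47.7°C ✓; 3' end GTT has 1 G/C ✓; GC 8/20 = 40.0%, outside 45.4–62.2% ✗ — fails.
Primer 5 (26 nt, A=7 T=10 G=5 C=4): Tm = 64.9 + 41·(9 − 16.4)/26 = 53.2°C ✓; 3' end TTA has 0 G/C, need ≥1 ✗; GC 9/26 = 34.6%, outside 45.4–62.2% ✗ — fails.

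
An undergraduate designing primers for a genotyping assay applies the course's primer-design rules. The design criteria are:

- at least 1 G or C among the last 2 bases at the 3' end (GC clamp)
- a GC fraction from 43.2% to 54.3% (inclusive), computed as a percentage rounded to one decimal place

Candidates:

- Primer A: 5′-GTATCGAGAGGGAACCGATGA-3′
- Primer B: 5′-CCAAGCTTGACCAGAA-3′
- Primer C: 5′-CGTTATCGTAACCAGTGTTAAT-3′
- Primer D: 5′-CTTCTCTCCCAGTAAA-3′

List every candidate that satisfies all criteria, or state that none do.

Primer A only.

Primer A (21 nt, A=7 T=3 G=8 C=3): 3' end GA has 1 G/C ✓; GC 11/21 = 52.4% ✓ — passes.
Primer B (16 nt, A=6 T=2 G=3 C=5): 3' end AA has 0 G/C, need ≥1 ✗; GC 8/16 = 50.0% ✓ — fails.
Primer C (22 nt, A=6 T=8 G=4 C=4): 3' end AT has 0 G/C, need ≥1 ✗; GC 8/22 = 36.4%, outside 43.2–54.3% ✗ — fails.
Primer D (16 nt, A=4 T=5 G=1 C=6): 3' end AA has 0 G/C, need ≥1 ✗; GC 7/16 = 43.8% ✓ — fails.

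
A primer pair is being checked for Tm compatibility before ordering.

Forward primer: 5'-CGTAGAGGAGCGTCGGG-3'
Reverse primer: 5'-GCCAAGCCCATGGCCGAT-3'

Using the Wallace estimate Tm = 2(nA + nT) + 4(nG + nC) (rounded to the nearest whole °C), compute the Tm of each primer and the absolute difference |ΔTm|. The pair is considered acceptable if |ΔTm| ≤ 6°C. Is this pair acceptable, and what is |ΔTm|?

Forward: A=3 T=2 G=9 C=3 → Tm = 2·5 + 4·12 = 58°C.
Reverse: A=4 T=2 G=5 C=7 → Tm = 2·6 + 4·12 = 60°C.
|ΔTm| = |58 − 60| = 2°C, ≤ 6°C.

|ΔTm| = 2°C; the pair is acceptable.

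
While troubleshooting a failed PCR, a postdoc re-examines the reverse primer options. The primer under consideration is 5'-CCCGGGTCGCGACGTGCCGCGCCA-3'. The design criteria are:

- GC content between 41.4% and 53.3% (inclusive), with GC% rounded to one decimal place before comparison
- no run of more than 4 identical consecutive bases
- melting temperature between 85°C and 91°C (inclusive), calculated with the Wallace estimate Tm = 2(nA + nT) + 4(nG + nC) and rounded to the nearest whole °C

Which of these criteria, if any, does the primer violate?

Fails: GC content.

Base counts: A=2, T=2, G=9, C=11 (length 24).
GC content: GC 20/24 = 83.3%, outside 41.4–53.3% ✗
homopolymer run: longest run = 3 ✓
Tm: Tm = 2·4 + 4·20 = 88°C ✓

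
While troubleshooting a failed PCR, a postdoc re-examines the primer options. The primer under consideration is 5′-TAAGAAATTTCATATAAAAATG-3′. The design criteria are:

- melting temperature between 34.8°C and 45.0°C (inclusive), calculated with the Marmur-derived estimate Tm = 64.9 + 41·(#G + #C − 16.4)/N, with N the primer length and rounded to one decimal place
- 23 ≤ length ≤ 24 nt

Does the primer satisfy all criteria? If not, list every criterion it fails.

Base counts: A=12, T=7, G=2, C=1 (length 22).
Tm: Tm = 64.9 + 41·(3 − 16.4)/22 = 39.9°C ✓
length: length 22, outside 23–24 ✗

Fails: length.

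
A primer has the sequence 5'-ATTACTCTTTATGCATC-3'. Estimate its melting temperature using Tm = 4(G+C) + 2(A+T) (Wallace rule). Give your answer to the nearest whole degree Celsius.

44°C

Base counts: A=4, T=8, G=1, C=4 (length 17).
Tm = 2·(4+8) + 4·(1+4) = 2·12 + 4·5 = 24 + 20 = 44°C.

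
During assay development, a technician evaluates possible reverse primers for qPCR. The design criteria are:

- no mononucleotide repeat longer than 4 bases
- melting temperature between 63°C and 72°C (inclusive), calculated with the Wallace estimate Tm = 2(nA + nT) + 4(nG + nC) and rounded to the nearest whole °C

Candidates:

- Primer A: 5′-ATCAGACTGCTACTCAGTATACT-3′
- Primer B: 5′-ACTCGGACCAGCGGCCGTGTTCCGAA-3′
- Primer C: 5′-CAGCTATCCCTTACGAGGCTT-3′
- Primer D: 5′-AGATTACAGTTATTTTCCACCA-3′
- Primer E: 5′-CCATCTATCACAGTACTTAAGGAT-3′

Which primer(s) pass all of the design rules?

Primer A (23 nt, A=7 T=7 G=3 C=6): longest run = 1 ✓; Tm = 2·14 + 4·9 = 64°C ✓ — passes.
Primer B (26 nt, A=5 T=4 G=8 C=9): longest run = 2 ✓; Tm = 2·9 + 4·17 = 86°C, outside 63–72°C ✗ — fails.
Primer C (21 nt, A=4 T=6 G=4 C=7): longest run = 3 ✓; Tm = 2·10 + 4·11 = 64°C ✓ — passes.
Primer D (22 nt, A=7 T=8 G=2 C=5): longest run = 4 ✓; Tm = 2·15 + 4·7 = 58°C, outside 63–72°C ✗ — fails.
Primer E (24 nt, A=8 T=7 G=3 C=6): longest run = 2 ✓; Tm = 2·15 + 4·9 = 66°C ✓ — passes.

Primer A, Primer C and Primer E.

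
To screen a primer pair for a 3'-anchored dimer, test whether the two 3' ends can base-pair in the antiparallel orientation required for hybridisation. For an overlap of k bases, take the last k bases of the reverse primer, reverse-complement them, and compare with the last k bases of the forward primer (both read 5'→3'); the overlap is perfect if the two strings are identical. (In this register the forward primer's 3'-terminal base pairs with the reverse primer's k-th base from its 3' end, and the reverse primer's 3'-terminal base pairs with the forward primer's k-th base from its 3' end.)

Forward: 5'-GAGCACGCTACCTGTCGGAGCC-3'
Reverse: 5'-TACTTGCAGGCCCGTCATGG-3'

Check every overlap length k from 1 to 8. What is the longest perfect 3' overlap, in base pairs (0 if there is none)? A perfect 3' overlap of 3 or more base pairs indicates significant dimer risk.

Last 8 bases (5'→3') — forward …TCGGAGCC, reverse …CGTCATGG.
Reverse complement of the reverse primer's last 8 bases: CCATGACG; its first k bases are the reverse complement of the reverse primer's last k bases, so a perfect k-base overlap needs the forward primer's last k bases to equal them.
Comparing (forward last k vs required): k=1: C vs C ✓; k=2: CC vs CC ✓; k=3: GCC vs CCA ✗; k=4: AGCC vs CCAT ✗; k=5: GAGCC vs CCATG ✗; k=6: GGAGCC vs CCATGA ✗; k=7: CGGAGCC vs CCATGAC ✗; k=8: TCGGAGCC vs CCATGACG ✗.
Perfect overlaps at k = 1, 2; the largest is 2.

Longest perfect overlap: 2 complementary base pairs; below the dimer-risk threshold (threshold 3).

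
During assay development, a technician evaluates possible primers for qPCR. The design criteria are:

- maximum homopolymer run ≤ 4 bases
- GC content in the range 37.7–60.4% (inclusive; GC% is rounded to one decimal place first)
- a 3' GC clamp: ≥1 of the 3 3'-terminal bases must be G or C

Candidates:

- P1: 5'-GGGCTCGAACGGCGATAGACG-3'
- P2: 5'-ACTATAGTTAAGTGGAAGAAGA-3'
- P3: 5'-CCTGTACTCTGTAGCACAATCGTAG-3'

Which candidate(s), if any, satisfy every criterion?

P3 only.

P1 (21 nt, A=5 T=2 G=9 C=5): longest run = 3 ✓; GC 14/21 = 66.7%, outside 37.7–60.4% ✗; 3' end ACG has 2 G/C ✓ — fails.
P2 (22 nt, A=10 T=5 G=6 C=1): longest run = 2 ✓; GC 7/22 = 31.8%, outside 37.7–60.4% ✗; 3' end AGA has 1 G/C ✓ — fails.
P3 (25 nt, A=6 T=7 G=5 C=7): longest run = 2 ✓; GC 12/25 = 48.0% ✓; 3' end TAG has 1 G/C ✓ — passes.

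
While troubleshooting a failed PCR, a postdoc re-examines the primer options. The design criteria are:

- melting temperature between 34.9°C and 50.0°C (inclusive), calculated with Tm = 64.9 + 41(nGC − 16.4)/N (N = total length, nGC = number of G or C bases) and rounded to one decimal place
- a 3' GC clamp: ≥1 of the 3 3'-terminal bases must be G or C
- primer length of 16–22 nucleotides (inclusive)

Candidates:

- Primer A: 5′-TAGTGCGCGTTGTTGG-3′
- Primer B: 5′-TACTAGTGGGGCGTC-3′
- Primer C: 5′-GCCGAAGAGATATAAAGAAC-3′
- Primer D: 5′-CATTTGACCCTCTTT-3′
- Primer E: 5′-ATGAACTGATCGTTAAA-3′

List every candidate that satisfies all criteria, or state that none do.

Primer A and Primer C.

Primer A (16 nt, A=1 T=6 G=7 C=2): Tm = 64.9 + 41·(9 − 16.4)/16 = 45.9°C ✓; 3' end TGG has 2 G/C ✓; length 16 ✓ — passes.
Primer B (15 nt, A=2 T=4 G=6 C=3): Tm = 64.9 + 41·(9 − 16.4)/15 = 44.7°C ✓; 3' end GTC has 2 G/C ✓; length 15, outside 16–22 ✗ — fails.
Primer C (20 nt, A=10 T=2 G=5 C=3): Tm = 64.9 + 41·(8 − 16.4)/20 = 47.7°C ✓; 3' end AAC has 1 G/C ✓; length 20 ✓ — passes.
Primer D (15 nt, A=2 T=7 G=1 C=5): Tm = 64.9 + 41·(6 − 16.4)/15 = 36.5°C ✓; 3' end TTT has 0 G/C, need ≥1 ✗; length 15, outside 16–22 ✗ — fails.
Primer E (17 nt, A=7 T=5 G=3 C=2): Tm = 64.9 + 41·(5 − 16.4)/17 = 37.4°C ✓; 3' end AAA has 0 G/C, need ≥1 ✗; length 17 ✓ — fails.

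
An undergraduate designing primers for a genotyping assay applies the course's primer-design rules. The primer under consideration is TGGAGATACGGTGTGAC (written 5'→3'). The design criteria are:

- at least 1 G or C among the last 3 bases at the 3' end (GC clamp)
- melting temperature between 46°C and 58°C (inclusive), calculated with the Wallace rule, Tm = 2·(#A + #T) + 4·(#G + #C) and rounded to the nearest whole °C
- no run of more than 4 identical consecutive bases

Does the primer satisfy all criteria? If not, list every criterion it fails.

Base counts: A=4, T=4, G=7, C=2 (length 17).
GC clamp: 3' end GAC has 2 G/C ✓
Tm: Tm = 2·8 + 4·9 = 52°C ✓
homopolymer run: longest run = 2 ✓

Meets all criteria.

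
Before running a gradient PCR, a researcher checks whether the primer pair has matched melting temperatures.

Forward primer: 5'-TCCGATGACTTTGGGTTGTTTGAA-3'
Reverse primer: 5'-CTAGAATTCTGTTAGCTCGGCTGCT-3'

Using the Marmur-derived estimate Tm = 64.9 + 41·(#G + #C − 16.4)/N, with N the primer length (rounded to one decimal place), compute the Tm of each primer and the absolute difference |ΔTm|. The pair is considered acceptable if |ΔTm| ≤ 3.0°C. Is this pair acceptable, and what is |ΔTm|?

Forward: G+C = 10, N = 24 → Tm = 64.9 + 41·(10 − 16.4)/24 = 54.0°C.
Reverse: G+C = 12, N = 25 → Tm = 64.9 + 41·(12 − 16.4)/25 = 57.7°C.
|ΔTm| = |54.0 − 57.7| = 3.7°C, > 3.0°C.

|ΔTm| = 3.7°C; the pair is not acceptable.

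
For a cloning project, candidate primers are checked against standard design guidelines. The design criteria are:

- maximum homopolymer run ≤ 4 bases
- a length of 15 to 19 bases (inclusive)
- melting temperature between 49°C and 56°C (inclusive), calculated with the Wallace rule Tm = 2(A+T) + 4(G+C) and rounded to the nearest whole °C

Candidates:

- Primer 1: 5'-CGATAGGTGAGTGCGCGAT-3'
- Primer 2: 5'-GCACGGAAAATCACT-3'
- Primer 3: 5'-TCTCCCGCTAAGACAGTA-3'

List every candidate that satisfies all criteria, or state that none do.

Primer 1 (19 nt, A=4 T=4 G=8 C=3): longest run = 2 ✓; length 19 ✓; Tm = 2·8 + 4·11 = 60°C, outside 49–56°C ✗ — fails.
Primer 2 (15 nt, A=6 T=2 G=3 C=4): longest run = 4 ✓; length 15 ✓; Tm = 2·8 + 4·7 = 44°C, outside 49–56°C ✗ — fails.
Primer 3 (18 nt, A=5 T=4 G=3 C=6): longest run = 3 ✓; length 18 ✓; Tm = 2·9 + 4·9 = 54°C ✓ — passes.

Primer 3 only.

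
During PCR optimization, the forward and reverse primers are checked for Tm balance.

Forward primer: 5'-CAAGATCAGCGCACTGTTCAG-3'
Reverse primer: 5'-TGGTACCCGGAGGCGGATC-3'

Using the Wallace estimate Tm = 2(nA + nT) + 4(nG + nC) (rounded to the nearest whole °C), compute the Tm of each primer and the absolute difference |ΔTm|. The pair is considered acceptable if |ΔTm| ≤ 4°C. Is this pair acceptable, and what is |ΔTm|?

Forward: A=6 T=4 G=5 C=6 → Tm = 2·10 + 4·11 = 64°C.
Reverse: A=3 T=3 G=8 C=5 → Tm = 2·6 + 4·13 = 64°C.
|ΔTm| = |64 − 64| = 0°C, ≤ 4°C.

|ΔTm| = 0°C; the pair is acceptable.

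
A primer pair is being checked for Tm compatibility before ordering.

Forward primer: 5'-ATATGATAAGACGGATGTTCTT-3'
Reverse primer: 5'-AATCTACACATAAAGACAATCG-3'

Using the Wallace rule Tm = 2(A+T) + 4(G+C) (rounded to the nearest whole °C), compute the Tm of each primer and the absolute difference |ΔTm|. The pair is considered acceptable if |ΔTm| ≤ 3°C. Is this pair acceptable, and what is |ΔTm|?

|ΔTm| = 0°C; the pair is acceptable.

Forward: A=7 T=8 G=5 C=2 → Tm = 2·15 + 4·7 = 58°C.
Reverse: A=11 T=4 G=2 C=5 → Tm = 2·15 + 4·7 = 58°C.
|ΔTm| = |58 − 58| = 0°C, ≤ 3°C.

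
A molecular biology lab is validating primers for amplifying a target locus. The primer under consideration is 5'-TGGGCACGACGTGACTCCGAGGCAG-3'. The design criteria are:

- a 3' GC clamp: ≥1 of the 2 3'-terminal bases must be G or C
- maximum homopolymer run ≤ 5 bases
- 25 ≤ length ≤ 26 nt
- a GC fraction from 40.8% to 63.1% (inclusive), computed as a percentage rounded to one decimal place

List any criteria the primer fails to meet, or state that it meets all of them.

Fails: GC content.

Base counts: A=5, T=3, G=10, C=7 (length 25).
GC clamp: 3' end AG has 1 G/C ✓
homopolymer run: longest run = 3 ✓
length: length 25 ✓
GC content: GC 17/25 = 68.0%, outside 40.8–63.1% ✗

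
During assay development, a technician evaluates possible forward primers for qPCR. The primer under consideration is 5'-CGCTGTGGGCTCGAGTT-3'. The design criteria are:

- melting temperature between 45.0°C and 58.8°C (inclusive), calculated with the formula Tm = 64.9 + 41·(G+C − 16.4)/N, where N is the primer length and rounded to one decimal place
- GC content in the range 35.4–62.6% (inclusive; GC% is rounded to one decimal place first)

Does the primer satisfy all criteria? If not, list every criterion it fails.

Base counts: A=1, T=5, G=7, C=4 (length 17).
Tm: Tm = 64.9 + 41·(11 − 16.4)/17 = 51.9°C ✓
GC content: GC 11/17 = 64.7%, outside 35.4–62.6% ✗

Fails: GC content.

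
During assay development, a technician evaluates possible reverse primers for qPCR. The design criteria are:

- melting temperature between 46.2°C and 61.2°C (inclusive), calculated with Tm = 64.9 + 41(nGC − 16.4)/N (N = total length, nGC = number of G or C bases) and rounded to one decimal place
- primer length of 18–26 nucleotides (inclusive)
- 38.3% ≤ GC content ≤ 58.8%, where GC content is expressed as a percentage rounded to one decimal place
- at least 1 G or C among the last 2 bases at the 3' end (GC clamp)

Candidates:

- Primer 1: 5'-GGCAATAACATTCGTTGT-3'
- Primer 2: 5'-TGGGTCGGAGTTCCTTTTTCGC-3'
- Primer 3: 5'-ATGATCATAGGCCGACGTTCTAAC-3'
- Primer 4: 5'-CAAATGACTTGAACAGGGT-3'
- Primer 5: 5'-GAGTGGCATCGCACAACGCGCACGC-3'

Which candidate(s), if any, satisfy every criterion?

Primer 2, Primer 3 and Primer 4.

Primer 1 (18 nt, A=5 T=6 G=4 C=3): Tm = 64.9 + 41·(7 − 16.4)/18 = 43.5°C, outside 46.2–61.2°C ✗; length 18 ✓; GC 7/18 = 38.9% ✓; 3' end GT has 1 G/C ✓ — fails.
Primer 2 (22 nt, A=1 T=9 G=7 C=5): Tm = 64.9 + 41·(12 − 16.4)/22 = 56.7°C ✓; length 22 ✓; GC 12/22 = 54.5% ✓; 3' end GC has 2 G/C ✓ — passes.
Primer 3 (24 nt, A=7 T=6 G=5 C=6): Tm = 64.9 + 41·(11 − 16.4)/24 = 55.7°C ✓; length 24 ✓; GC 11/24 = 45.8% ✓; 3' end AC has 1 G/C ✓ — passes.
Primer 4 (19 nt, A=7 T=4 G=5 C=3): Tm = 64.9 + 41·(8 − 16.4)/19 = 46.8°C ✓; length 19 ✓; GC 8/19 = 42.1% ✓; 3' end GT has 1 G/C ✓ — passes.
Primer 5 (25 nt, A=6 T=2 G=8 C=9): Tm = 64.9 + 41·(17 − 16.4)/25 = 65.9°C, outside 46.2–61.2°C ✗; length 25 ✓; GC 17/25 = 68.0%, outside 38.3–58.8% ✗; 3' end GC has 2 G/C ✓ — fails.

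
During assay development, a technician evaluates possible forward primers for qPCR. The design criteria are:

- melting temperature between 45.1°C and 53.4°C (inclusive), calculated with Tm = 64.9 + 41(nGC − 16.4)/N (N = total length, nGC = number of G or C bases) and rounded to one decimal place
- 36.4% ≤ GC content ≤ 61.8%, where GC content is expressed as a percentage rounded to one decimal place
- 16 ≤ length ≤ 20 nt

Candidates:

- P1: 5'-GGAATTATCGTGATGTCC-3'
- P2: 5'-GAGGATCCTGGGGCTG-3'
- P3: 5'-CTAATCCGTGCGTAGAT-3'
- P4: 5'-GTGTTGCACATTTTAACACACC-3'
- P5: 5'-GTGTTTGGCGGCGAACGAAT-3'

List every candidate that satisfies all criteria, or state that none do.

P1 (18 nt, A=4 T=6 G=5 C=3): Tm = 64.9 + 41·(8 − 16.4)/18 = 45.8°C ✓; GC 8/18 = 44.4% ✓; length 18 ✓ — passes.
P2 (16 nt, A=2 T=3 G=8 C=3): Tm = 64.9 + 41·(11 − 16.4)/16 = 51.1°C ✓; GC 11/16 = 68.8%, outside 36.4–61.8% ✗; length 16 ✓ — fails.
P3 (17 nt, A=4 T=5 G=4 C=4): Tm = 64.9 + 41·(8 − 16.4)/17 = 44.6°C, outside 45.1–53.4°C ✗; GC 8/17 = 47.1% ✓; length 17 ✓ — fails.
P4 (22 nt, A=6 T=7 G=3 C=6): Tm = 64.9 + 41·(9 − 16.4)/22 = 51.1°C ✓; GC 9/22 = 40.9% ✓; length 22, outside 16–20 ✗ — fails.
P5 (20 nt, A=4 T=5 G=8 C=3): Tm = 64.9 + 41·(11 − 16.4)/20 = 53.8°C, outside 45.1–53.4°C ✗; GC 11/20 = 55.0% ✓; length 20 ✓ — fails.

P1 only.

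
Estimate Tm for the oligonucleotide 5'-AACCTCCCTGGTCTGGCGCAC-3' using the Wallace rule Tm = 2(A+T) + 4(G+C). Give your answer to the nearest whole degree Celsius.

70°C

Base counts: A=3, T=4, G=5, C=9 (length 21).
Tm = 2·(3+4) + 4·(5+9) = 2·7 + 4·14 = 14 + 56 = 70°C.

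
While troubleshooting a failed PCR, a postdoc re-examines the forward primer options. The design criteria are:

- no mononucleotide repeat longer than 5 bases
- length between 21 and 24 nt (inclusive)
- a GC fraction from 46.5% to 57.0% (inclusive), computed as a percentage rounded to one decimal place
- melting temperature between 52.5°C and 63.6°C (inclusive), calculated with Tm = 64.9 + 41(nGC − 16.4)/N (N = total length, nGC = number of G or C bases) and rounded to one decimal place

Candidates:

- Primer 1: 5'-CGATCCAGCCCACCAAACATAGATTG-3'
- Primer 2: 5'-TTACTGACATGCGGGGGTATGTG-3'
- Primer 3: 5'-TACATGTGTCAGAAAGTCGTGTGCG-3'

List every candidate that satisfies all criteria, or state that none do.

Primer 1 (26 nt, A=9 T=4 G=4 C=9): longest run = 3 ✓; length 26, outside 21–24 ✗; GC 13/26 = 50.0% ✓; Tm = 64.9 + 41·(13 − 16.4)/26 = 59.5°C ✓ — fails.
Primer 2 (23 nt, A=4 T=7 G=9 C=3): longest run = 5 ✓; length 23 ✓; GC 12/23 = 52.2% ✓; Tm = 64.9 + 41·(12 − 16.4)/23 = 57.1°C ✓ — passes.
Primer 3 (25 nt, A=6 T=7 G=8 C=4): longest run = 3 ✓; length 25, outside 21–24 ✗; GC 12/25 = 48.0% ✓; Tm = 64.9 + 41·(12 − 16.4)/25 = 57.7°C ✓ — fails.

Primer 2 only.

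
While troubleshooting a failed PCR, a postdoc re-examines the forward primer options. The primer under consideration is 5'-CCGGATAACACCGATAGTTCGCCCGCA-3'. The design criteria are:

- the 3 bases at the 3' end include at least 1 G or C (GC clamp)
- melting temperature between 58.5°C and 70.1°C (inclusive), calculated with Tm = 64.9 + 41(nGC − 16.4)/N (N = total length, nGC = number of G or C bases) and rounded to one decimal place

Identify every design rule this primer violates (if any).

Base counts: A=7, T=4, G=6, C=10 (length 27).
GC clamp: 3' end GCA has 2 G/C ✓
Tm: Tm = 64.9 + 41·(16 − 16.4)/27 = 64.3°C ✓

Meets all criteria.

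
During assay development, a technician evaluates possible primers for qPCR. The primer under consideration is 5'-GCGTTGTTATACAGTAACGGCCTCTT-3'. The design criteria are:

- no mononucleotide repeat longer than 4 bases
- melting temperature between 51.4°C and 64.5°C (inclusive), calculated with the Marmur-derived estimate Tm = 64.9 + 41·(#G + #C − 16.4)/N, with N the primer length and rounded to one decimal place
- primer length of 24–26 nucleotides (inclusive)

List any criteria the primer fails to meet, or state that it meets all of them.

Base counts: A=5, T=9, G=6, C=6 (length 26).
homopolymer run: longest run = 2 ✓
Tm: Tm = 64.9 + 41·(12 − 16.4)/26 = 58.0°C ✓
length: length 26 ✓

Meets all criteria.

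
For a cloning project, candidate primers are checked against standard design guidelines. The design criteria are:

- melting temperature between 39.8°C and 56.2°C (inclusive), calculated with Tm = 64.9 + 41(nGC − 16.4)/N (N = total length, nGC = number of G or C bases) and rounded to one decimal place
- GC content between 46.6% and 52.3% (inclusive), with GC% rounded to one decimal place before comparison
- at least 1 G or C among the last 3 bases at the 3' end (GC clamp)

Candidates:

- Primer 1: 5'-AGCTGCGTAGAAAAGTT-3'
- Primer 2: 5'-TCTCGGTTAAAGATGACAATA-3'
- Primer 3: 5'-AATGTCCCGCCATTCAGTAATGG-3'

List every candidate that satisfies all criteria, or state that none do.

Primer 3 only.

Primer 1 (17 nt, A=6 T=4 G=5 C=2): Tm = 64.9 + 41·(7 − 16.4)/17 = 42.2°C ✓; GC 7/17 = 41.2%, outside 46.6–52.3% ✗; 3' end GTT has 1 G/C ✓ — fails.
Primer 2 (21 nt, A=8 T=6 G=4 C=3): Tm = 64.9 + 41·(7 − 16.4)/21 = 46.5°C ✓; GC 7/21 = 33.3%, outside 46.6–52.3% ✗; 3' end ATA has 0 G/C, need ≥1 ✗ — fails.
Primer 3 (23 nt, A=6 T=6 G=5 C=6): Tm = 64.9 + 41·(11 − 16.4)/23 = 55.3°C ✓; GC 11/23 = 47.8% ✓; 3' end TGG has 2 G/C ✓ — passes.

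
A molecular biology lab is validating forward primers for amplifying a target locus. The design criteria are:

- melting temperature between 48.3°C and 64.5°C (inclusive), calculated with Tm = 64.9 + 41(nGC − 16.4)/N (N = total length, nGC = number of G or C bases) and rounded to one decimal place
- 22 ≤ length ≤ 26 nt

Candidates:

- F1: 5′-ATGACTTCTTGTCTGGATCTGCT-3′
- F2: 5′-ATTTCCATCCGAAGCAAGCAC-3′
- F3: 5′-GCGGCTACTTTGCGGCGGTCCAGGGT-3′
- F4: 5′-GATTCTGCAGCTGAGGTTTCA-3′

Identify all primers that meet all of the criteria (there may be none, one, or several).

F1 (23 nt, A=3 T=10 G=5 C=5): Tm = 64.9 + 41·(10 − 16.4)/23 = 53.5°C ✓; length 23 ✓ — passes.
F2 (21 nt, A=7 T=4 G=3 C=7): Tm = 64.9 + 41·(10 − 16.4)/21 = 52.4°C ✓; length 21, outside 22–26 ✗ — fails.
F3 (26 nt, A=2 T=6 G=11 C=7): Tm = 64.9 + 41·(18 − 16.4)/26 = 67.4°C, outside 48.3–64.5°C ✗; length 26 ✓ — fails.
F4 (21 nt, A=4 T=7 G=6 C=4): Tm = 64.9 + 41·(10 − 16.4)/21 = 52.4°C ✓; length 21, outside 22–26 ✗ — fails.

F1 only.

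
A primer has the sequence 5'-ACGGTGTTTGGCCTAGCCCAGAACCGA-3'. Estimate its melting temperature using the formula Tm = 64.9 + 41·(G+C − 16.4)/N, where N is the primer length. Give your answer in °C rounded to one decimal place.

64.3°C

Base counts: A=6, T=5, G=8, C=8; G+C = 16, N = 27.
Tm = 64.9 + 41·(16 − 16.4)/27 = 64.9 + -16.40/27 = 64.3°C.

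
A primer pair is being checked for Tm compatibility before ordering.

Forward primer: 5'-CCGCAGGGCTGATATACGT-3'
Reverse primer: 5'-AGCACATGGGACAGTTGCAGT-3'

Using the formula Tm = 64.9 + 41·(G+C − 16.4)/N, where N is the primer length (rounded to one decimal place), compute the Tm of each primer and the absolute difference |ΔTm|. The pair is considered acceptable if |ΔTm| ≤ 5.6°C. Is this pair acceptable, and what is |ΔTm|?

|ΔTm| = 1.2°C; the pair is acceptable.

Forward: G+C = 11, N = 19 → Tm = 64.9 + 41·(11 − 16.4)/19 = 53.2°C.
Reverse: G+C = 11, N = 21 → Tm = 64.9 + 41·(11 − 16.4)/21 = 54.4°C.
|ΔTm| = |53.2 − 54.4| = 1.2°C, ≤ 5.6°C.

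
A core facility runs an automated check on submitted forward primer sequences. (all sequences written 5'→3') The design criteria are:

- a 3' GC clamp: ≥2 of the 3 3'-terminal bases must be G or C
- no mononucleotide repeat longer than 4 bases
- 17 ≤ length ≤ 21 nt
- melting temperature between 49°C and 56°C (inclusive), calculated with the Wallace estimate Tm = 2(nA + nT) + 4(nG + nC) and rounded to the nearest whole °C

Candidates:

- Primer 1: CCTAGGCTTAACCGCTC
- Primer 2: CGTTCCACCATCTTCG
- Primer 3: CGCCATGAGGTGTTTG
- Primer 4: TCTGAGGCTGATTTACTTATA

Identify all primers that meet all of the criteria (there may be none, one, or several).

Primer 1 (17 nt, A=3 T=4 G=3 C=7): 3' end CTC has 2 G/C ✓; longest run = 2 ✓; length 17 ✓; Tm = 2·7 + 4·10 = 54°C ✓ — passes.
Primer 2 (16 nt, A=2 T=5 G=2 C=7): 3' end TCG has 2 G/C ✓; longest run = 2 ✓; length 16, outside 17–21 ✗; Tm = 2·7 + 4·9 = 50°C ✓ — fails.
Primer 3 (16 nt, A=2 T=5 G=6 C=3): 3' end TTG has 1 G/C, need ≥2 ✗; longest run = 3 ✓; length 16, outside 17–21 ✗; Tm = 2·7 + 4·9 = 50°C ✓ — fails.
Primer 4 (21 nt, A=5 T=9 G=4 C=3): 3' end ATA has 0 G/C, need ≥2 ✗; longest run = 3 ✓; length 21 ✓; Tm = 2·14 + 4·7 = 56°C ✓ — fails.

Primer 1 only.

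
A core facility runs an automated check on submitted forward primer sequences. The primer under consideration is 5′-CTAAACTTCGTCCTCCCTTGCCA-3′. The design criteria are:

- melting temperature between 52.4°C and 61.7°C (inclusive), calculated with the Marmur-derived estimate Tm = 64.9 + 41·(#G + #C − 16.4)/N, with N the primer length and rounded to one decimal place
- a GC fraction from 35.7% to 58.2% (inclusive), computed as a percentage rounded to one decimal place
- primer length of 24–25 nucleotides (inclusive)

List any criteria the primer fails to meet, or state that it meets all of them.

Base counts: A=4, T=7, G=2, C=10 (length 23).
Tm: Tm = 64.9 + 41·(12 − 16.4)/23 = 57.1°C ✓
GC content: GC 12/23 = 52.2% ✓
length: length 23, outside 24–25 ✗

Fails: length.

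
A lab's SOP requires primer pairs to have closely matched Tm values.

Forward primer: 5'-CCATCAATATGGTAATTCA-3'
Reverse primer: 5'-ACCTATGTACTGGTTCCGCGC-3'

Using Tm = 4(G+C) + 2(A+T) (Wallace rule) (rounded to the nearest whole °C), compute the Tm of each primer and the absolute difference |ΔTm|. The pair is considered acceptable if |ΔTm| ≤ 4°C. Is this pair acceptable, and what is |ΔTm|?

|ΔTm| = 16°C; the pair is not acceptable.

Forward: A=7 T=6 G=2 C=4 → Tm = 2·13 + 4·6 = 50°C.
Reverse: A=3 T=6 G=5 C=7 → Tm = 2·9 + 4·12 = 66°C.
|ΔTm| = |50 − 66| = 16°C, > 4°C.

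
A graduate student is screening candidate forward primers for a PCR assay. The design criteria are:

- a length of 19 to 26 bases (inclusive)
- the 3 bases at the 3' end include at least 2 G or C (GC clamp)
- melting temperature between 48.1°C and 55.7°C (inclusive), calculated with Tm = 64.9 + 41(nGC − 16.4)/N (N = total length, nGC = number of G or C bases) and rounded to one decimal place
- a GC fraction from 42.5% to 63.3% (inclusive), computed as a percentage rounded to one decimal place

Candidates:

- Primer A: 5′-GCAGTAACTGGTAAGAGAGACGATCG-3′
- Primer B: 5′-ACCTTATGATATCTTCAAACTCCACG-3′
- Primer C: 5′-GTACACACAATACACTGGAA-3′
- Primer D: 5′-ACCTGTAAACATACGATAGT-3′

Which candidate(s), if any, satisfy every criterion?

Primer A (26 nt, A=9 T=4 G=9 C=4): length 26 ✓; 3' end TCG has 2 G/C ✓; Tm = 64.9 + 41·(13 − 16.4)/26 = 59.5°C, outside 48.1–55.7°C ✗; GC 13/26 = 50.0% ✓ — fails.
Primer B (26 nt, A=8 T=8 G=2 C=8): length 26 ✓; 3' end ACG has 2 G/C ✓; Tm = 64.9 + 41·(10 − 16.4)/26 = 54.8°C ✓; GC 10/26 = 38.5%, outside 42.5–63.3% ✗ — fails.
Primer C (20 nt, A=9 T=3 G=3 C=5): length 20 ✓; 3' end GAA has 1 G/C, need ≥2 ✗; Tm = 64.9 + 41·(8 − 16.4)/20 = 47.7°C, outside 48.1–55.7°C ✗; GC 8/20 = 40.0%, outside 42.5–63.3% ✗ — fails.
Primer D (20 nt, A=8 T=5 G=3 C=4): length 20 ✓; 3' end AGT has 1 G/C, need ≥2 ✗; Tm = 64.9 + 41·(7 − 16.4)/20 = 45.6°C, outside 48.1–55.7°C ✗; GC 7/20 = 35.0%, outside 42.5–63.3% ✗ — fails.

None of the candidates satisfy all criteria.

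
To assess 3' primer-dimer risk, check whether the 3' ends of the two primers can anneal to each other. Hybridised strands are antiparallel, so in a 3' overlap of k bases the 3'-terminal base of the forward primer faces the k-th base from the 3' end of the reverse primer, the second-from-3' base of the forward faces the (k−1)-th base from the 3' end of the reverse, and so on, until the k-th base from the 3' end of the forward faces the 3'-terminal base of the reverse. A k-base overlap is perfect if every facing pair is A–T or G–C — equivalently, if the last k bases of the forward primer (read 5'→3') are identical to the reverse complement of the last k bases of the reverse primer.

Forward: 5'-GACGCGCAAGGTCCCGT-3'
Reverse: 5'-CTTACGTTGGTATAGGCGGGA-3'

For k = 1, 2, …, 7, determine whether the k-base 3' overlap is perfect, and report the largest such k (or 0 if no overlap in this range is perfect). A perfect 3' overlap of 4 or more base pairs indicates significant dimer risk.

Longest perfect overlap: 1 complementary base pair; below the dimer-risk threshold (threshold 4).

Last 7 bases (5'→3') — forward …GTCCCGT, reverse …GGCGGGA.
Reverse complement of the reverse primer's last 7 bases: TCCCGCC; its first k bases are the reverse complement of the reverse primer's last k bases, so a perfect k-base overlap needs the forward primer's last k bases to equal them.
Comparing (forward last k vs required): k=1: T vs T ✓; k=2: GT vs TC ✗; k=3: CGT vs TCC ✗; k=4: CCGT vs TCCC ✗; k=5: CCCGT vs TCCCG ✗; k=6: TCCCGT vs TCCCGC ✗; k=7: GTCCCGT vs TCCCGCC ✗.
Only k = 1 is perfect, so the longest perfect 3' overlap is 1.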